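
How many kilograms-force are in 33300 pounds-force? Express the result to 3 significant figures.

15100 kilograms-force

1 pound-force = 0.453592 kilograms-force.
Thus 33300 × 0.453592 ≈ 15100 kgf.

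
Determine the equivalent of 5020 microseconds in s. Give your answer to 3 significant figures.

1 μs = 1.00000 × 10^-6 seconds.
Then 5020 × 1.00000 × 10^-6 ≈ 0.00502 s.

0.00502 seconds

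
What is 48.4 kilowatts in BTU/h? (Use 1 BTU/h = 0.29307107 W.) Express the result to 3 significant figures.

1 kilowatt = 3412.14 BTU/h.
Thus 48.4 × 3412.14 ≈ 165000 BTU/h.

165000 BTU/h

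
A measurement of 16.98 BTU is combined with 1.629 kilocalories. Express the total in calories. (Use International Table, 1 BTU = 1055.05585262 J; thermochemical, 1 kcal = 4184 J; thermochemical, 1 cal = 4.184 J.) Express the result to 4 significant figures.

5911 cal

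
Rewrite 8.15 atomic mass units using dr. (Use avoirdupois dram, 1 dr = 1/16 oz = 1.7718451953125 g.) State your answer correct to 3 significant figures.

7.64 × 10^-24 drams

1 atomic mass unit = 9.37181 × 10^-25 dr.
So 8.15 × 9.37181 × 10^-25 ≈ 7.64 × 10^-24 dr.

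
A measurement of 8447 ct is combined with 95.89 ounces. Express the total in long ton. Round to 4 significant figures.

0.004338 long ton

8447 ct = 0.00166272 long ton and 95.89 oz = 0.00267550 long ton.
0.00166272 + 0.00267550 ≈ 0.004338 long ton.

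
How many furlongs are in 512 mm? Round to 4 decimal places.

1 mm = 4.97097 × 10^-6 furlong.
512 × 4.97097 × 10^-6 ≈ 0.0025 furlong.

0.0025 furlongs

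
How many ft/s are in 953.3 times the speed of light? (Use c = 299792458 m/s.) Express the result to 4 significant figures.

1 c = 9.83571 × 10^8 ft/s.
So 953.3 × 9.83571 × 10^8 ≈ 9.376 × 10^11 ft/s.

9.376 × 10^11 ft/s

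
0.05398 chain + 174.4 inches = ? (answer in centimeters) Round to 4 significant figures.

551.6 centimeters

0.05398 chain = 108.590 cm and 174.4 in = 442.976 cm.
108.590 + 442.976 ≈ 551.6 cm.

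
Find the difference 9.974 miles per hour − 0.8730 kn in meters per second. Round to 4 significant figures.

4.010 m/s

9.974 mph = 4.45878 m/s and 0.8730 kn = 0.449110 m/s.
4.45878 − 0.449110 ≈ 4.010 m/s.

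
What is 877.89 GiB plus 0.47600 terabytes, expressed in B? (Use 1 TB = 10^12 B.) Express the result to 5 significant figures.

877.89 GiB = 9.42627 × 10^11 B and 0.47600 TB = 4.76000 × 10^11 B.
9.42627 × 10^11 + 4.76000 × 10^11 ≈ 1.4186 × 10^12 B.

1.4186 × 10^12 B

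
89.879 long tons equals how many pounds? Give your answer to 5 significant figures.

201330 lb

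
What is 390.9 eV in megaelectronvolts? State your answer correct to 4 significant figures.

1 electronvolt = 1.00000 × 10^-6 megaelectronvolts.
390.9 × 1.00000 × 10^-6 ≈ 0.0003909 MeV.

0.0003909 MeV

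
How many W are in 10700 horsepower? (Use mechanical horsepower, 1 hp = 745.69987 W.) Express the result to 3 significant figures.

1 horsepower = 745.700 W.
Thus 10700 × 745.700 ≈ 7.98e+6 W.

7.98e+6 watts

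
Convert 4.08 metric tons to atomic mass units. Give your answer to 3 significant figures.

2.46e+30 u

1 t = 6.02214e+29 u.
4.08 × 6.02214e+29 ≈ 2.46e+30 u.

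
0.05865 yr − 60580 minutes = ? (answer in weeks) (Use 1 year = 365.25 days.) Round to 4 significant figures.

0.05865 yr = 3.06027 wk and 60580 min = 6.00992 wk.
3.06027 − 6.00992 ≈ -2.950 wk.

-2.950 wk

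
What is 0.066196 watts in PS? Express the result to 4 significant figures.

1 watt = 0.00135962 PS.
Thus 0.066196 × 0.00135962 ≈ 9.000e-5 PS.

9.000e-5 PS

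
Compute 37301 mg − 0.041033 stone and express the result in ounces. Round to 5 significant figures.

-7.8756 ounces

37301 mg = 1.31575 oz and 0.041033 st = 9.19139 oz.
1.31575 − 9.19139 ≈ -7.8756 oz.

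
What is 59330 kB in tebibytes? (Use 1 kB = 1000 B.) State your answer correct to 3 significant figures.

5.40 × 10^-5 tebibytes

1 kB = 9.09495 × 10^-10 TiB.
59330 × 9.09495 × 10^-10 ≈ 5.40 × 10^-5 TiB.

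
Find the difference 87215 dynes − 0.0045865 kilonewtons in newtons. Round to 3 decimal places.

87215 dyn = 0.872150 N and 0.0045865 kN = 4.58650 N.
0.872150 − 4.58650 ≈ -3.714 N.

-3.714 N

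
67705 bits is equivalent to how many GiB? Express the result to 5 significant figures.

7.8819 × 10^-6 GiB

1 bit = 1.16415 × 10^-10 gibibytes.
Thus 67705 × 1.16415 × 10^-10 ≈ 7.8819 × 10^-6 GiB.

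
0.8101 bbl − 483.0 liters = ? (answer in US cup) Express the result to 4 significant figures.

0.8101 bbl = 544.387 US cup and 483.0 L = 2041.52 US cup.
544.387 − 2041.52 ≈ -1497 US cup.

-1497 US cup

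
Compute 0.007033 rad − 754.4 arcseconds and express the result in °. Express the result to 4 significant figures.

0.1934 °

0.007033 rad = 0.402961 ° and 754.4 arcsec = 0.209556 °.
0.402961 − 0.209556 ≈ 0.1934 °.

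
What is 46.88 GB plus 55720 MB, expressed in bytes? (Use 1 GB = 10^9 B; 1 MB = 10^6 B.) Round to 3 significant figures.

1.03 × 10^11 B

46.88 GB = 4.68800 × 10^10 B and 55720 MB = 5.57200 × 10^10 B.
4.68800 × 10^10 + 5.57200 × 10^10 ≈ 1.03 × 10^11 B.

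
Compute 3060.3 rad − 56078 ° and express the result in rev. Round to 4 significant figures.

3060.3 rad = 487.062 rev and 56078 ° = 155.772 rev.
487.062 − 155.772 ≈ 331.3 rev.

331.3 rev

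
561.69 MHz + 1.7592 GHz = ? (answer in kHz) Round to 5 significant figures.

2.3209 × 10^6 kHz

561.69 MHz = 561690 kHz and 1.7592 GHz = 1.75920 × 10^6 kHz.
561690 + 1.75920 × 10^6 ≈ 2.3209 × 10^6 kHz.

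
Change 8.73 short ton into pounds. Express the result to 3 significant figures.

17500 lb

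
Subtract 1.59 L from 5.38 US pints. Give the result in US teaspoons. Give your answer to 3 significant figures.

194 US tsp

5.38 US pt = 516.480 US tsp and 1.59 L = 322.586 US tsp.
516.480 − 322.586 ≈ 194 US tsp.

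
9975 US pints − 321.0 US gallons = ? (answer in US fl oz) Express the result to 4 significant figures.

118500 US fluid ounces

9975 US pt = 159600 US fl oz and 321.0 US gal = 41088.0 US fl oz.
159600 − 41088.0 ≈ 118500 US fl oz.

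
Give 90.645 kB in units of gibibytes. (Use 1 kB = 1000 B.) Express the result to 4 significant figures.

1 kB = 9.31323 × 10^-7 GiB.
Then 90.645 × 9.31323 × 10^-7 ≈ 8.442 × 10^-5 GiB.

8.442 × 10^-5 GiB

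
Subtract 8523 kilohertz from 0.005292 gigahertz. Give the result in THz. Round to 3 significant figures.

-3.23e-6 THz

0.005292 GHz = 5.29200e-6 THz and 8523 kHz = 8.52300e-6 THz.
5.29200e-6 − 8.52300e-6 ≈ -3.23e-6 THz.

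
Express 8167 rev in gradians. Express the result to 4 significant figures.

1 rev = 400.000 gradians.
Thus 8167 × 400.000 ≈ 3.267e+6 grad.

3.267e+6 grad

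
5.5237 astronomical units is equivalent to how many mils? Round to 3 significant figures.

1 astronomical unit = 5.88968e+15 mil.
Thus 5.5237 × 5.88968e+15 ≈ 3.25e+16 mil.

3.25e+16 mil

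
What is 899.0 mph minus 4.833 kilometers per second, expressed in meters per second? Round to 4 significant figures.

899.0 mph = 401.889 m/s and 4.833 km/s = 4833.00 m/s.
401.889 − 4833.00 ≈ -4431 m/s.

-4431 meters per second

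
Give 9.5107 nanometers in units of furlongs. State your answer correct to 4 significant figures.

1 nanometer = 4.97097e-12 furlong.
So 9.5107 × 4.97097e-12 ≈ 4.728e-11 furlong.

4.728e-11 furlongs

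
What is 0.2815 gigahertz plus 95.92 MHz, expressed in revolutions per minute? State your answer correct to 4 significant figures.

2.265e+10 revolutions per minute

0.2815 GHz = 1.68900e+10 rpm and 95.92 MHz = 5.75520e+9 rpm.
1.68900e+10 + 5.75520e+9 ≈ 2.265e+10 rpm.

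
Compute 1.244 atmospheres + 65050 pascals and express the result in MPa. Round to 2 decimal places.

0.19 megapascals

1.244 atm = 0.126048 MPa and 65050 Pa = 0.0650500 MPa.
0.126048 + 0.0650500 ≈ 0.19 MPa.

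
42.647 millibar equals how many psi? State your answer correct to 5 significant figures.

1 mbar = 0.0145038 psi.
So 42.647 × 0.0145038 ≈ 0.61854 psi.

0.61854 pounds per square inch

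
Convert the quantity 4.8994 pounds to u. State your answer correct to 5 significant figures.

1.3383 × 10^27 u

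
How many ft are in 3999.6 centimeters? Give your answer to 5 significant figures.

131.22 feet

1 centimeter = 0.0328084 feet.
Then 3999.6 × 0.0328084 ≈ 131.22 ft.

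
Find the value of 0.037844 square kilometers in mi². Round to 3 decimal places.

1 square kilometer = 0.386102 mi².
Then 0.037844 × 0.386102 ≈ 0.015 mi².

0.015 mi²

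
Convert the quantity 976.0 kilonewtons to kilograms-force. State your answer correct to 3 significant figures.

1 kilonewton = 101.972 kgf.
Then 976.0 × 101.972 ≈ 99500 kgf.

99500 kgf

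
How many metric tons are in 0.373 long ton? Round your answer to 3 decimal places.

0.379 t

1 long ton = 1.01605 metric tons.
Then 0.373 × 1.01605 ≈ 0.379 t.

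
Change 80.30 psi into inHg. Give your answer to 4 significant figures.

163.5 inches of mercury

1 psi = 2.03602 inches of mercury.
Then 80.30 × 2.03602 ≈ 163.5 inHg.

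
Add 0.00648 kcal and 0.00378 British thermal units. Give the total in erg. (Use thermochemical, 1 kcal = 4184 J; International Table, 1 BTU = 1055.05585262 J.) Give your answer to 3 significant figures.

3.11e+8 erg

0.00648 kcal = 2.71123e+8 erg and 0.00378 BTU = 3.98811e+7 erg.
2.71123e+8 + 3.98811e+7 ≈ 3.11e+8 erg.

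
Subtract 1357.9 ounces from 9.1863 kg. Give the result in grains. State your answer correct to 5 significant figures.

-452310 gr

9.1863 kg = 141766.27 gr and 1357.9 oz = 594081.25 gr.
141766.27 − 594081.25 ≈ -452310 gr.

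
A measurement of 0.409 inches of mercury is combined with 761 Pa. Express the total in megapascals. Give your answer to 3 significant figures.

0.00215 megapascals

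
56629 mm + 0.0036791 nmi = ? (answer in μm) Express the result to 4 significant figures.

6.344e+7 μm

56629 mm = 5.66290e+7 μm and 0.0036791 nmi = 6.81369e+6 μm.
5.66290e+7 + 6.81369e+6 ≈ 6.344e+7 μm.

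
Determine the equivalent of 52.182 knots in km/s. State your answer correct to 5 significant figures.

1 kn = 0.000514444 km/s.
Then 52.182 × 0.000514444 ≈ 0.026845 km/s.

0.026845 km/s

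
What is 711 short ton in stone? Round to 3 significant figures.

1 short ton = 142.857 st.
Thus 711 × 142.857 ≈ 102000 st.

102000 st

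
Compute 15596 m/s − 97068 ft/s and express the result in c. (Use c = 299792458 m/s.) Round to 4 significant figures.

-4.667e-5 times the speed of light

15596 m/s = 5.20227e-5 c and 97068 ft/s = 9.86894e-5 c.
5.20227e-5 − 9.86894e-5 ≈ -4.667e-5 c.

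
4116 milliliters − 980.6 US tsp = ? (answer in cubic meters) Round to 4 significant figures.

-0.0007173 m³

4116 mL = 0.00411600 m³ and 980.6 US tsp = 0.00483330 m³.
0.00411600 − 0.00483330 ≈ -0.0007173 m³.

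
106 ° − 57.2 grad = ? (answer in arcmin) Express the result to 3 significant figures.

3270 arcmin

106 ° = 6360.00 arcmin and 57.2 grad = 3088.80 arcmin.
6360.00 − 3088.80 ≈ 3270 arcmin.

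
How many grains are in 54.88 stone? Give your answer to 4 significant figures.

5.378 × 10^6 gr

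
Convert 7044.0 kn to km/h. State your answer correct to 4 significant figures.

1 knot = 1.85200 km/h.
So 7044.0 × 1.85200 ≈ 13050 km/h.

13050 km/h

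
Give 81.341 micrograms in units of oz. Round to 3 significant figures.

1 μg = 3.52740 × 10^-8 oz.
Thus 81.341 × 3.52740 × 10^-8 ≈ 2.87 × 10^-6 oz.

2.87 × 10^-6 ounces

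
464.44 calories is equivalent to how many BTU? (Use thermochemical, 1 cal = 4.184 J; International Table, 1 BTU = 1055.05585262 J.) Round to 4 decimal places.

1.8418 BTU

1 calorie = 0.00396567 British thermal units.
Thus 464.44 × 0.00396567 ≈ 1.8418 BTU.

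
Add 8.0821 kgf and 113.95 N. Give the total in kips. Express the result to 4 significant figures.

8.0821 kgf = 0.01781798 kip and 113.95 N = 0.02561698 kip.
0.01781798 + 0.02561698 ≈ 0.04343 kip.

0.04343 kips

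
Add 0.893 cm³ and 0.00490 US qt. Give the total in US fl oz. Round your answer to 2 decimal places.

0.19 US fl oz

0.893 cm³ = 0.0301959 US fl oz and 0.00490 US qt = 0.156800 US fl oz.
0.0301959 + 0.156800 ≈ 0.19 US fl oz.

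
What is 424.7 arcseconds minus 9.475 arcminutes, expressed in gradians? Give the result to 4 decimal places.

-0.0444 grad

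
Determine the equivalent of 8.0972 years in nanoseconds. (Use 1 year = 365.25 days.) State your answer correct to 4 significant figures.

2.555 × 10^17 ns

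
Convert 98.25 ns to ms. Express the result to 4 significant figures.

1 ns = 1.00000 × 10^-6 milliseconds.
98.25 × 1.00000 × 10^-6 ≈ 9.825 × 10^-5 ms.

9.825 × 10^-5 milliseconds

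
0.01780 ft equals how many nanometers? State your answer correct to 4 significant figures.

1 ft = 3.04800e+8 nanometers.
0.01780 × 3.04800e+8 ≈ 5.425e+6 nm.

5.425e+6 nm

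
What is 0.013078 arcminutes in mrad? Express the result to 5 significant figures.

0.0038042 milliradians

1 arcminute = 0.290888 milliradians.
Thus 0.013078 × 0.290888 ≈ 0.0038042 mrad.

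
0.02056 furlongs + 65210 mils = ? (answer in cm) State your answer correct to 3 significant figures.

579 cm

0.02056 furlong = 413.601 cm and 65210 mil = 165.633 cm.
413.601 + 165.633 ≈ 579 cm.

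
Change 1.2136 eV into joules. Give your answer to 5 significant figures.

1.9444 × 10^-19 J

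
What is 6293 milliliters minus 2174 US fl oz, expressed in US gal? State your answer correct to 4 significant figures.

-15.32 US gallons

6293 mL = 1.66243 US gal and 2174 US fl oz = 16.9844 US gal.
1.66243 − 16.9844 ≈ -15.32 US gal.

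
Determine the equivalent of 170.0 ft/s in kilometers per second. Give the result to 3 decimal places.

1 ft/s = 0.000304800 km/s.
170.0 × 0.000304800 ≈ 0.052 km/s.

0.052 km/s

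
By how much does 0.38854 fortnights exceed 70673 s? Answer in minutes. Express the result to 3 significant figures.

6660 minutes

0.38854 fortnight = 7832.97 min and 70673 s = 1177.88 min.
7832.97 − 1177.88 ≈ 6660 min.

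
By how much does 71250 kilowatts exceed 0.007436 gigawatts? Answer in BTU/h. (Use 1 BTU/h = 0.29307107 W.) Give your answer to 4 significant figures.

71250 kW = 2.43115 × 10^8 BTU/h and 0.007436 GW = 2.53727 × 10^7 BTU/h.
2.43115 × 10^8 − 2.53727 × 10^7 ≈ 2.177 × 10^8 BTU/h.

2.177 × 10^8 BTU per hour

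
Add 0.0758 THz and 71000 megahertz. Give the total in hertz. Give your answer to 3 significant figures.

1.47 × 10^11 hertz

0.0758 THz = 7.58000 × 10^10 Hz and 71000 MHz = 7.10000 × 10^10 Hz.
7.58000 × 10^10 + 7.10000 × 10^10 ≈ 1.47 × 10^11 Hz.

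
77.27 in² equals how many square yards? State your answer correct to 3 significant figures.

1 square inch = 0.000771605 square yards.
So 77.27 × 0.000771605 ≈ 0.0596 yd².

0.0596 yd²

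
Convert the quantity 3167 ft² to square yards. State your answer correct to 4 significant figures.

351.9 square yards

1 square foot = 0.111111 yd².
Thus 3167 × 0.111111 ≈ 351.9 yd².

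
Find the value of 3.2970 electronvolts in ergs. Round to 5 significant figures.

1 eV = 1.60218e-12 erg.
So 3.2970 × 1.60218e-12 ≈ 5.2824e-12 erg.

5.2824e-12 erg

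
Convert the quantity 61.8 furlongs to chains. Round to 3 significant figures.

618 chains

1 furlong = 10.0000 chains.
Thus 61.8 × 10.0000 ≈ 618 chain.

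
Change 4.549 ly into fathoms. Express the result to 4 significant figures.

1 light-year = 5.17319 × 10^15 fathom.
Then 4.549 × 5.17319 × 10^15 ≈ 2.353 × 10^16 fathom.

2.353 × 10^16 fathom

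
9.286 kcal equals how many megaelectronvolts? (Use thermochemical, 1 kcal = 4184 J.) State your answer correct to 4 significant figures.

2.425e+17 MeV

1 kcal = 2.61145e+16 MeV.
9.286 × 2.61145e+16 ≈ 2.425e+17 MeV.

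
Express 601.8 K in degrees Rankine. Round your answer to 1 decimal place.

1083.2 °R

°R = K × 9/5.
Applying the formula gives 1083.2 °R.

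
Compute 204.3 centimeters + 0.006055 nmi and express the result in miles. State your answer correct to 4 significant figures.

0.008237 miles

204.3 cm = 0.00126946 mi and 0.006055 nmi = 0.00696797 mi.
0.00126946 + 0.00696797 ≈ 0.008237 mi.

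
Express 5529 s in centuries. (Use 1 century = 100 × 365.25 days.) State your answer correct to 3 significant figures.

1.75e-6 century

1 second = 3.16881e-10 century.
Then 5529 × 3.16881e-10 ≈ 1.75e-6 century.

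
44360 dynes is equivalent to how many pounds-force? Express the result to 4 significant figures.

0.09973 lbf

1 dyne = 2.24809 × 10^-6 lbf.
44360 × 2.24809 × 10^-6 ≈ 0.09973 lbf.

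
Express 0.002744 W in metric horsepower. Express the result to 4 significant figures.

1 W = 0.00135962 metric horsepower.
0.002744 × 0.00135962 ≈ 3.731e-6 PS.

3.731e-6 metric horsepower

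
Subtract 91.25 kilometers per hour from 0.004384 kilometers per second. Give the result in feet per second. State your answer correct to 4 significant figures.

-68.78 ft/s

0.004384 km/s = 14.3832 ft/s and 91.25 km/h = 83.1602 ft/s.
14.3832 − 83.1602 ≈ -68.78 ft/s.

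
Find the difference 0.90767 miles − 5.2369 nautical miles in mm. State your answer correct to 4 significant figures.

0.90767 mi = 1.46075e+6 mm and 5.2369 nmi = 9.69874e+6 mm.
1.46075e+6 − 9.69874e+6 ≈ -8.238e+6 mm.

-8.238e+6 mm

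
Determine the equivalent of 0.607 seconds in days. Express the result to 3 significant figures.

1 s = 1.15741 × 10^-5 days.
Thus 0.607 × 1.15741 × 10^-5 ≈ 7.03 × 10^-6 d.

7.03 × 10^-6 d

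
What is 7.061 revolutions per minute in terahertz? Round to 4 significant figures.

1.177 × 10^-13 THz

1 rpm = 1.66667 × 10^-14 THz.
Then 7.061 × 1.66667 × 10^-14 ≈ 1.177 × 10^-13 THz.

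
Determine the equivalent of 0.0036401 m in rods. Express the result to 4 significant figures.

0.0007238 rods

1 m = 0.198839 rod.
Then 0.0036401 × 0.198839 ≈ 0.0007238 rod.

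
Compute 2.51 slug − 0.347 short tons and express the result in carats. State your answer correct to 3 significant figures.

2.51 slug = 183153 ct and 0.347 short ton = 1.57397e+6 ct.
183153 − 1.57397e+6 ≈ -1.39e+6 ct.

-1.39e+6 ct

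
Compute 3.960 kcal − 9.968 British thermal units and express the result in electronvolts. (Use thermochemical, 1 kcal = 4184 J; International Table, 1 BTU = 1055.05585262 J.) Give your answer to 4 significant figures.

3.777 × 10^22 eV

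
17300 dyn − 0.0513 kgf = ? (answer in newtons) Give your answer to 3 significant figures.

-0.330 N

17300 dyn = 0.173000 N and 0.0513 kgf = 0.503081 N.
0.173000 − 0.503081 ≈ -0.330 N.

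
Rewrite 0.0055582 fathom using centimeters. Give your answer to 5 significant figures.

1 fathom = 182.880 centimeters.
Then 0.0055582 × 182.880 ≈ 1.0165 cm.

1.0165 cm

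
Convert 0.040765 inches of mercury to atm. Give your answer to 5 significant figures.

0.0013624 atmospheres

1 inHg = 0.0334211 atm.
So 0.040765 × 0.0334211 ≈ 0.0013624 atm.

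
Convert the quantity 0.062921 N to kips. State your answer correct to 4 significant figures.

1 newton = 0.000224809 kip.
Thus 0.062921 × 0.000224809 ≈ 1.415e-5 kip.

1.415e-5 kip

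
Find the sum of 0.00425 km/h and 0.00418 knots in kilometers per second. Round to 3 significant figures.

3.33e-6 km/s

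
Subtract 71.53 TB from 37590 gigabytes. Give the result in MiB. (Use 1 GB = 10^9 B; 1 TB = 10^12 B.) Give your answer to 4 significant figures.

-3.237 × 10^7 MiB

37590 GB = 3.58486 × 10^7 MiB and 71.53 TB = 6.82163 × 10^7 MiB.
3.58486 × 10^7 − 6.82163 × 10^7 ≈ -3.237 × 10^7 MiB.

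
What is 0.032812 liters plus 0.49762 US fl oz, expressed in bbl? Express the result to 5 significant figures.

0.032812 L = 0.000206381 bbl and 0.49762 US fl oz = 9.25632e-5 bbl.
0.000206381 + 9.25632e-5 ≈ 0.00029894 bbl.

0.00029894 oil barrels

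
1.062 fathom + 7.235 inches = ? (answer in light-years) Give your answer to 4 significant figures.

2.247 × 10^-16 ly

1.062 fathom = 2.05289 × 10^-16 ly and 7.235 in = 1.94244 × 10^-17 ly.
2.05289 × 10^-16 + 1.94244 × 10^-17 ≈ 2.247 × 10^-16 ly.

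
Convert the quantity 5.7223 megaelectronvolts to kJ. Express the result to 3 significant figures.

9.17e-16 kilojoules

1 MeV = 1.60218e-16 kJ.
Thus 5.7223 × 1.60218e-16 ≈ 9.17e-16 kJ.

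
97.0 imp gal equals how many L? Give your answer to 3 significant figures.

1 imperial gallon = 4.54609 L.
Then 97.0 × 4.54609 ≈ 441 L.

441 L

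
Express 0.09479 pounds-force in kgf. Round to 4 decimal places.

0.0430 kgf

1 pound-force = 0.453592 kilograms-force.
Thus 0.09479 × 0.453592 ≈ 0.0430 kgf.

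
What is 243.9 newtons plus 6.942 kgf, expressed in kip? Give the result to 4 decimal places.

0.0701 kip

243.9 N = 0.0548309 kip and 6.942 kgf = 0.0153045 kip.
0.0548309 + 0.0153045 ≈ 0.0701 kip.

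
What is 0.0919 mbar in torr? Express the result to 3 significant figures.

0.0689 torr

1 millibar = 0.750062 torr.
Then 0.0919 × 0.750062 ≈ 0.0689 torr.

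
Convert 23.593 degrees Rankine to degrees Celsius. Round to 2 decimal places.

-260.04 °C

°R = (°C + 273.15) × 9/5.
Applying the formula gives -260.04 °C.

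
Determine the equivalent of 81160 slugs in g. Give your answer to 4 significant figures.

1 slug = 14593.9 g.
So 81160 × 14593.9 ≈ 1.184e+9 g.

1.184e+9 grams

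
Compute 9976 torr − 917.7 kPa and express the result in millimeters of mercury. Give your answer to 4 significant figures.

9976 torr = 9976.00 mmHg and 917.7 kPa = 6883.32 mmHg.
9976.00 − 6883.32 ≈ 3093 mmHg.

3093 millimeters of mercury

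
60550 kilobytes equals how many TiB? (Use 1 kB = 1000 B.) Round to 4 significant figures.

5.507 × 10^-5 TiB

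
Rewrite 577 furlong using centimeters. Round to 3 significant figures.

1.16 × 10^7 cm

1 furlong = 20116.8 cm.
So 577 × 20116.8 ≈ 1.16 × 10^7 cm.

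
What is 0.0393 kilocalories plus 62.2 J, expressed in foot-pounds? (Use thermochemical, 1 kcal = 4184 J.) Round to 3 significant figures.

167 ft·lbf

0.0393 kcal = 121.278 ft·lbf and 62.2 J = 45.8764 ft·lbf.
121.278 + 45.8764 ≈ 167 ft·lbf.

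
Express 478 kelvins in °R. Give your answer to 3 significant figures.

860 °R

°R = K × 9/5.
Applying the formula gives 860 °R.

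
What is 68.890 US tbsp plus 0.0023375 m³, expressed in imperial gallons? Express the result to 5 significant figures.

68.890 US tbsp = 0.224074 imp gal and 0.0023375 m³ = 0.514178 imp gal.
0.224074 + 0.514178 ≈ 0.73825 imp gal.

0.73825 imperial gallons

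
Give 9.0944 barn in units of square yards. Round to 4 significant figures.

1.088e-27 yd²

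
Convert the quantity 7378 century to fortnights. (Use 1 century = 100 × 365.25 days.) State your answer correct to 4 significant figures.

1.925e+7 fortnight

1 century = 2608.93 fortnights.
Thus 7378 × 2608.93 ≈ 1.925e+7 fortnight.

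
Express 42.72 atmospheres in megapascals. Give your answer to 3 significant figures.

1 atm = 0.101325 MPa.
Then 42.72 × 0.101325 ≈ 4.33 MPa.

4.33 MPa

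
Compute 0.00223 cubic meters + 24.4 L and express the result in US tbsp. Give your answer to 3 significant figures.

0.00223 m³ = 150.811 US tbsp and 24.4 L = 1650.12 US tbsp.
150.811 + 1650.12 ≈ 1800 US tbsp.

1800 US tbsp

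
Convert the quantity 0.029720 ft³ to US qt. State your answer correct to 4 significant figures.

1 cubic foot = 29.9221 US quarts.
Then 0.029720 × 29.9221 ≈ 0.8893 US qt.

0.8893 US quarts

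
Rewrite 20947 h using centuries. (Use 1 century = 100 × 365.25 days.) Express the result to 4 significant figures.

0.02390 century

1 hour = 1.14077e-6 century.
20947 × 1.14077e-6 ≈ 0.02390 century.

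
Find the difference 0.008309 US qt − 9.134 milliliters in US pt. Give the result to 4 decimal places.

0.008309 US qt = 0.0166180 US pt and 9.134 mL = 0.0193036 US pt.
0.0166180 − 0.0193036 ≈ -0.0027 US pt.

-0.0027 US pt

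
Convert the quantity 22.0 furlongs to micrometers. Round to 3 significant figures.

4.43e+9 μm

1 furlong = 2.01168e+8 micrometers.
Thus 22.0 × 2.01168e+8 ≈ 4.43e+9 μm.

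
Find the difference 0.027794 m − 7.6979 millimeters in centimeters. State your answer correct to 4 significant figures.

2.010 cm

0.027794 m = 2.77940 cm and 7.6979 mm = 0.769790 cm.
2.77940 − 0.769790 ≈ 2.010 cm.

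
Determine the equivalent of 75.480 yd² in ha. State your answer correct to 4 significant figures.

1 square yard = 8.36127 × 10^-5 ha.
Thus 75.480 × 8.36127 × 10^-5 ≈ 0.006311 ha.

0.006311 ha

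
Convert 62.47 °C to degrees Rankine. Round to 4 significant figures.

°R = (°C + 273.15) × 9/5.
Applying the formula gives 604.1 °R.

604.1 degrees Rankine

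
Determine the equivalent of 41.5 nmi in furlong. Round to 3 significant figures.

382 furlongs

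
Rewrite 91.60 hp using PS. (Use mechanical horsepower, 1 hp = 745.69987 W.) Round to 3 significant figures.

92.9 PS

1 horsepower = 1.01387 PS.
Then 91.60 × 1.01387 ≈ 92.9 PS.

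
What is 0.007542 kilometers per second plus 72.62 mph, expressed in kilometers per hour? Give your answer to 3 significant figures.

144 km/h

0.007542 km/s = 27.1512 km/h and 72.62 mph = 116.871 km/h.
27.1512 + 116.871 ≈ 144 km/h.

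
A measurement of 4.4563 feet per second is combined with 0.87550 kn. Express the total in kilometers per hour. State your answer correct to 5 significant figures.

6.5112 km/h

4.4563 ft/s = 4.88981 km/h and 0.87550 kn = 1.62143 km/h.
4.88981 + 1.62143 ≈ 6.5112 km/h.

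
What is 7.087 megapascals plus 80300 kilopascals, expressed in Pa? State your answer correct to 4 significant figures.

7.087 MPa = 7.08700e+6 Pa and 80300 kPa = 8.03000e+7 Pa.
7.08700e+6 + 8.03000e+7 ≈ 8.739e+7 Pa.

8.739e+7 Pa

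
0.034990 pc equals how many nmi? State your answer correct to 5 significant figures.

5.8298e+11 nmi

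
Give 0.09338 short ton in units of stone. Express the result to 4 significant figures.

13.34 stone

1 short ton = 142.857 st.
Then 0.09338 × 142.857 ≈ 13.34 st.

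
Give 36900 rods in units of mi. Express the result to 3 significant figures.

115 miles

1 rod = 0.00312500 miles.
36900 × 0.00312500 ≈ 115 mi.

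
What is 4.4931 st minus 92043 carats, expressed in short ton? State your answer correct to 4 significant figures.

0.01116 short ton

4.4931 st = 0.0314517 short ton and 92043 ct = 0.0202920 short ton.
0.0314517 − 0.0202920 ≈ 0.01116 short ton.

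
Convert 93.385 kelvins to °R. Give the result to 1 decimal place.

168.1 degrees Rankine

°R = K × 9/5.
Applying the formula gives 168.1 °R.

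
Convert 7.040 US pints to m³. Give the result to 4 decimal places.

0.0033 m³

1 US pint = 0.000473176 m³.
7.040 × 0.000473176 ≈ 0.0033 m³.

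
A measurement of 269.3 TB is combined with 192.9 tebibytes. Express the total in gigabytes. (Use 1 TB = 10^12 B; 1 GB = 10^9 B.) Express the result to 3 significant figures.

481000 gigabytes

269.3 TB = 269300 GB and 192.9 TiB = 212096 GB.
269300 + 212096 ≈ 481000 GB.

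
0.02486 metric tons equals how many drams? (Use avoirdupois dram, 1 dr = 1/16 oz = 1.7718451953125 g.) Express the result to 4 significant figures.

1 t = 564383 drams.
0.02486 × 564383 ≈ 14030 dr.

14030 drams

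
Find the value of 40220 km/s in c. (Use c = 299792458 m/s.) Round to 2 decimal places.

1 km/s = 3.33564 × 10^-6 times the speed of light.
40220 × 3.33564 × 10^-6 ≈ 0.13 c.

0.13 times the speed of light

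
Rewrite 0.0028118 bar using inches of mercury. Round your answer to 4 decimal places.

0.0830 inches of mercury

1 bar = 29.5300 inHg.
0.0028118 × 29.5300 ≈ 0.0830 inHg.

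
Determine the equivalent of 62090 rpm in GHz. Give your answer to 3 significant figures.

1.03e-6 GHz

1 rpm = 1.66667e-11 GHz.
Then 62090 × 1.66667e-11 ≈ 1.03e-6 GHz.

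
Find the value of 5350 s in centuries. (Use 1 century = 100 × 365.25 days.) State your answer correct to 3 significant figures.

1.70e-6 century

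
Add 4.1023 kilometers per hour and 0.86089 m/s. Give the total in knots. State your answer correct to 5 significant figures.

3.8885 knots

4.1023 km/h = 2.21506 kn and 0.86089 m/s = 1.67344 kn.
2.21506 + 1.67344 ≈ 3.8885 kn.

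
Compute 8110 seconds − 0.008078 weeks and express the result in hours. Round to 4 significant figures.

8110 s = 2.25278 h and 0.008078 wk = 1.35710 h.
2.25278 − 1.35710 ≈ 0.8957 h.

0.8957 hours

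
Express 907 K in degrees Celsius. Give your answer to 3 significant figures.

634 degrees Celsius

K = °C + 273.15.
Applying the formula gives 634 °C.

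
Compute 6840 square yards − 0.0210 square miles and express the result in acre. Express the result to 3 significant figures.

6840 yd² = 1.41322 acre and 0.0210 mi² = 13.4400 acre.
1.41322 − 13.4400 ≈ -12.0 acre.

-12.0 acre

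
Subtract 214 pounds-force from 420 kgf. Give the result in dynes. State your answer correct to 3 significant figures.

3.17 × 10^8 dynes

420 kgf = 4.11879 × 10^8 dyn and 214 lbf = 9.51919 × 10^7 dyn.
4.11879 × 10^8 − 9.51919 × 10^7 ≈ 3.17 × 10^8 dyn.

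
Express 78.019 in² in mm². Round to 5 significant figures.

50335 mm²

1 in² = 645.160 square millimeters.
So 78.019 × 645.160 ≈ 50335 mm².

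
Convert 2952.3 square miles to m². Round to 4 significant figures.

1 square mile = 2.58999e+6 square meters.
2952.3 × 2.58999e+6 ≈ 7.646e+9 m².

7.646e+9 m²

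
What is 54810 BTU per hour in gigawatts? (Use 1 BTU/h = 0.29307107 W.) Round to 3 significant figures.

1.61e-5 gigawatts

1 BTU/h = 2.93071e-10 gigawatts.
54810 × 2.93071e-10 ≈ 1.61e-5 GW.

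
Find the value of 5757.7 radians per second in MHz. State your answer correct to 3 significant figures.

1 radian per second = 1.59155e-7 MHz.
5757.7 × 1.59155e-7 ≈ 0.000916 MHz.

0.000916 megahertz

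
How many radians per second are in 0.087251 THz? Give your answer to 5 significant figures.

1 THz = 6.28319e+12 rad/s.
So 0.087251 × 6.28319e+12 ≈ 5.4821e+11 rad/s.

5.4821e+11 rad/s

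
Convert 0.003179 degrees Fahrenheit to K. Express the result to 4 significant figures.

255.4 kelvins

K = (°F + 459.67) × 5/9.
Applying the formula gives 255.4 K.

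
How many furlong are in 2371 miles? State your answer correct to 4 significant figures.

1 mile = 8.00000 furlong.
Thus 2371 × 8.00000 ≈ 18970 furlong.

18970 furlongs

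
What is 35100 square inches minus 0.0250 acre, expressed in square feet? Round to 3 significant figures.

-845 ft²

35100 in² = 243.750 ft² and 0.0250 acre = 1089.00 ft².
243.750 − 1089.00 ≈ -845 ft².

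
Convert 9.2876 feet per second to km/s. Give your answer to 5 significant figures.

1 ft/s = 0.000304800 km/s.
Then 9.2876 × 0.000304800 ≈ 0.0028309 km/s.

0.0028309 kilometers per second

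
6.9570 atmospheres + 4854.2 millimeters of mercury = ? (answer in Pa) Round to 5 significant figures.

1.3521e+6 pascals

6.9570 atm = 704918 Pa and 4854.2 mmHg = 647174 Pa.
704918 + 647174 ≈ 1.3521e+6 Pa.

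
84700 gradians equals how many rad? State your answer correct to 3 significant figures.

1 gradian = 0.0157080 rad.
Then 84700 × 0.0157080 ≈ 1330 rad.

1330 rad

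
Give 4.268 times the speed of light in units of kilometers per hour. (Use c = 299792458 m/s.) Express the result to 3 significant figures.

1 speed of light = 1.07925e+9 kilometers per hour.
So 4.268 × 1.07925e+9 ≈ 4.61e+9 km/h.

4.61e+9 km/h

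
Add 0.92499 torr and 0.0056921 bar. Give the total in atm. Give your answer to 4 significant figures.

0.006835 atmospheres

0.92499 torr = 0.00121709 atm and 0.0056921 bar = 0.00561767 atm.
0.00121709 + 0.00561767 ≈ 0.006835 atm.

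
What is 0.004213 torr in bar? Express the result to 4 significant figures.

1 torr = 0.00133322 bar.
Then 0.004213 × 0.00133322 ≈ 5.617e-6 bar.

5.617e-6 bar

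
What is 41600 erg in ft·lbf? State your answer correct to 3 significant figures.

0.00307 foot-pounds

1 erg = 7.37562 × 10^-8 ft·lbf.
Thus 41600 × 7.37562 × 10^-8 ≈ 0.00307 ft·lbf.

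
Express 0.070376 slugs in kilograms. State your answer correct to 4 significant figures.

1.027 kilograms

1 slug = 14.5939 kilograms.
Thus 0.070376 × 14.5939 ≈ 1.027 kg.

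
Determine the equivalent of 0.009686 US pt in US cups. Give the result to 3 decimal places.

0.019 US cups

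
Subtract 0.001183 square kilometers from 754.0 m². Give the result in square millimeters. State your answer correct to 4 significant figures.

-4.290 × 10^8 mm²

754.0 m² = 7.54000 × 10^8 mm² and 0.001183 km² = 1.18300 × 10^9 mm².
7.54000 × 10^8 − 1.18300 × 10^9 ≈ -4.290 × 10^8 mm².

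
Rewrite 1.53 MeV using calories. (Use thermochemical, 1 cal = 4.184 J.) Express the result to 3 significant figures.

1 MeV = 3.82929e-14 cal.
1.53 × 3.82929e-14 ≈ 5.86e-14 cal.

5.86e-14 calories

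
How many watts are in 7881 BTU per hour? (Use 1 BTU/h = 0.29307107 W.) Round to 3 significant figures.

1 BTU/h = 0.293071 watts.
7881 × 0.293071 ≈ 2310 W.

2310 W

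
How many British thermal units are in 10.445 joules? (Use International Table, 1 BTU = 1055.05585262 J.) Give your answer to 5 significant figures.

0.0098999 British thermal units

1 joule = 0.000947817 British thermal units.
10.445 × 0.000947817 ≈ 0.0098999 BTU.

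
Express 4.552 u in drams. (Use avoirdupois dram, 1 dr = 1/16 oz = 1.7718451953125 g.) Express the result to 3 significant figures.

1 u = 9.37181e-25 drams.
Then 4.552 × 9.37181e-25 ≈ 4.27e-24 dr.

4.27e-24 drams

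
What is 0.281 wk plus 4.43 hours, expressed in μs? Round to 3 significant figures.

1.86e+11 μs

0.281 wk = 1.69949e+11 μs and 4.43 h = 1.59480e+10 μs.
1.69949e+11 + 1.59480e+10 ≈ 1.86e+11 μs.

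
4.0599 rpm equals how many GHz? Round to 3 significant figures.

6.77 × 10^-11 GHz

1 revolution per minute = 1.66667 × 10^-11 GHz.
4.0599 × 1.66667 × 10^-11 ≈ 6.77 × 10^-11 GHz.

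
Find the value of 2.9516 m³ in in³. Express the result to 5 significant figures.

180120 in³

1 cubic meter = 61023.7 cubic inches.
Thus 2.9516 × 61023.7 ≈ 180120 in³.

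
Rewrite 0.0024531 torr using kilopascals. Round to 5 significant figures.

0.00032705 kilopascals

1 torr = 0.133322 kilopascals.
Then 0.0024531 × 0.133322 ≈ 0.00032705 kPa.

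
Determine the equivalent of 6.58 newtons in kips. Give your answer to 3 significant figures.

0.00148 kips

1 N = 0.000224809 kip.
6.58 × 0.000224809 ≈ 0.00148 kip.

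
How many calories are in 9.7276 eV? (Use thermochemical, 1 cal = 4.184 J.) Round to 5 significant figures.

3.7250e-19 calories

1 eV = 3.82929e-20 calories.
Thus 9.7276 × 3.82929e-20 ≈ 3.7250e-19 cal.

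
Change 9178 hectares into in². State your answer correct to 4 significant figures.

1 hectare = 1.55000e+7 in².
Then 9178 × 1.55000e+7 ≈ 1.423e+11 in².

1.423e+11 square inches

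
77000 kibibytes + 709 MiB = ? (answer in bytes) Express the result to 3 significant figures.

77000 KiB = 7.88480e+7 B and 709 MiB = 7.43440e+8 B.
7.88480e+7 + 7.43440e+8 ≈ 8.22e+8 B.

8.22e+8 bytes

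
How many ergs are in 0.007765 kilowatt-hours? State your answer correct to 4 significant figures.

2.795e+11 erg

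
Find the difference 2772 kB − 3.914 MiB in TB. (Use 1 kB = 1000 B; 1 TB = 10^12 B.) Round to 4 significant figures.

-1.332 × 10^-6 TB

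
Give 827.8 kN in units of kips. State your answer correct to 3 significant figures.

186 kip

1 kN = 0.224809 kip.
827.8 × 0.224809 ≈ 186 kip.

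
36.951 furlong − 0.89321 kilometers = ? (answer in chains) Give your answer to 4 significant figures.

325.1 chain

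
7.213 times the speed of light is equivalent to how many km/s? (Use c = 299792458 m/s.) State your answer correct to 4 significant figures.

2.162e+6 kilometers per second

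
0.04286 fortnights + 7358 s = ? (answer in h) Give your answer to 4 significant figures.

16.44 hours

0.04286 fortnight = 14.4010 h and 7358 s = 2.04389 h.
14.4010 + 2.04389 ≈ 16.44 h.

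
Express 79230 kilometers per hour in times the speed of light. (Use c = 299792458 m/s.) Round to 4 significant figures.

1 km/h = 9.26567 × 10^-10 c.
So 79230 × 9.26567 × 10^-10 ≈ 7.341 × 10^-5 c.

7.341 × 10^-5 c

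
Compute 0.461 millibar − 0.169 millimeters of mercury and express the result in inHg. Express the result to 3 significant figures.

0.00696 inHg

0.461 mbar = 0.0136133 inHg and 0.169 mmHg = 0.00665354 inHg.
0.0136133 − 0.00665354 ≈ 0.00696 inHg.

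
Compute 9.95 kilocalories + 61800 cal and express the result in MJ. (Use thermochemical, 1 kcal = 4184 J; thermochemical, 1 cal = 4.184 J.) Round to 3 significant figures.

0.300 megajoules

9.95 kcal = 0.0416308 MJ and 61800 cal = 0.258571 MJ.
0.0416308 + 0.258571 ≈ 0.300 MJ.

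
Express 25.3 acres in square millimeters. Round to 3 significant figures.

1.02e+11 mm²

1 acre = 4.04686e+9 mm².
Then 25.3 × 4.04686e+9 ≈ 1.02e+11 mm².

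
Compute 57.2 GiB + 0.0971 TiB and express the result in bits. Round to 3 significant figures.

57.2 GiB = 4.91344e+11 bit and 0.0971 TiB = 8.54101e+11 bit.
4.91344e+11 + 8.54101e+11 ≈ 1.35e+12 bit.

1.35e+12 bits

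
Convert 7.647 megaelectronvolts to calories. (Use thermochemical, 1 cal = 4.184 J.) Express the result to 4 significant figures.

1 MeV = 3.82929 × 10^-14 cal.
7.647 × 3.82929 × 10^-14 ≈ 2.928 × 10^-13 cal.

2.928 × 10^-13 calories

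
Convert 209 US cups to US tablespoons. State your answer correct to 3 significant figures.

1 US cup = 16.0000 US tablespoons.
Then 209 × 16.0000 ≈ 3340 US tbsp.

3340 US tablespoons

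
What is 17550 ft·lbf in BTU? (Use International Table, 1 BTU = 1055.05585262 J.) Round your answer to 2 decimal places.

22.55 BTU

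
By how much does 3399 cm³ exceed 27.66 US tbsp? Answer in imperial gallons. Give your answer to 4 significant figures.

0.6577 imp gal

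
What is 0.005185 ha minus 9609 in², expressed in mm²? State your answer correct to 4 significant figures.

4.565e+7 square millimeters

0.005185 ha = 5.18500e+7 mm² and 9609 in² = 6.19934e+6 mm².
5.18500e+7 − 6.19934e+6 ≈ 4.565e+7 mm².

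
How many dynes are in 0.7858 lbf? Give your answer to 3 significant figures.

350000 dyn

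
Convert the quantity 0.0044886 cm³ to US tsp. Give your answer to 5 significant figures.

0.00091067 US teaspoons

1 cm³ = 0.202884 US tsp.
Then 0.0044886 × 0.202884 ≈ 0.00091067 US tsp.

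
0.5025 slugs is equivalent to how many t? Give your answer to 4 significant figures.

0.007333 t

1 slug = 0.0145939 t.
0.5025 × 0.0145939 ≈ 0.007333 t.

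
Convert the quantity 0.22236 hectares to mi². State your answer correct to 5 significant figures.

1 hectare = 0.00386102 square miles.
Then 0.22236 × 0.00386102 ≈ 0.00085854 mi².

0.00085854 square miles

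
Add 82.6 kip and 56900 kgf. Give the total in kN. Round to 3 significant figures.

925 kN

82.6 kip = 367.423 kN and 56900 kgf = 557.998 kN.
367.423 + 557.998 ≈ 925 kN.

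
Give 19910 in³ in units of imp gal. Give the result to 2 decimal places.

71.77 imperial gallons

1 cubic inch = 0.00360465 imp gal.
Then 19910 × 0.00360465 ≈ 71.77 imp gal.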